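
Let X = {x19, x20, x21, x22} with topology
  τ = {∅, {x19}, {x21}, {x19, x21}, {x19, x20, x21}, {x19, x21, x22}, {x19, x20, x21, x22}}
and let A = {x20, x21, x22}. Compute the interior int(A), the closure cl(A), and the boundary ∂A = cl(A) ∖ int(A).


int(A) = {x21}, cl(A) = {x20, x21, x22}, ∂A = {x20, x22}.

Closed sets in (X, τ) are complements of opens:
  closed(X, τ) = {∅, {x20}, {x22}, {x20, x22}, {x19, x20, x22}, {x20, x21, x22}, {x19, x20, x21, x22}}.
int(A) = ⋃ {U ∈ τ : U ⊆ A}. Opens contained in A: ∅, {x21}.
Taking the union of these: int(A) = {x21}.
cl(A) = ⋂ {C closed : A ⊆ C}. Closed sets containing A: {x20, x21, x22}, {x19, x20, x21, x22}.
Intersecting these: cl(A) = {x20, x21, x22}.
∂A = cl(A) ∖ int(A) = {x20, x21, x22} ∖ {x21} = {x20, x22}.


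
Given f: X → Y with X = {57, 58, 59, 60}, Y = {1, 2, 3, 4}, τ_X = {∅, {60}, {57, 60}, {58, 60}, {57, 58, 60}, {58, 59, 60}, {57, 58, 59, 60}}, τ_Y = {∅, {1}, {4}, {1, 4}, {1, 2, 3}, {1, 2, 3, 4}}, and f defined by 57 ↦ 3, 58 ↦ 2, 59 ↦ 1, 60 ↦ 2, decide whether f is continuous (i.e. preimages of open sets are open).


f is NOT continuous.

Compute f^{-1}(U) for each U ∈ τ_Y:
  U = ∅: f^{-1}(U) = ∅ ∈ τ_X ✓.
  U = {1}: f^{-1}(U) = {59} ∉ τ_X ✗.
  U = {4}: f^{-1}(U) = ∅ ∈ τ_X ✓.
  U = {1, 4}: f^{-1}(U) = {59} ∉ τ_X ✗.
  U = {1, 2, 3}: f^{-1}(U) = {57, 58, 59, 60} ∈ τ_X ✓.
  U = {1, 2, 3, 4}: f^{-1}(U) = {57, 58, 59, 60} ∈ τ_X ✓.
Found U = {1} with f^{-1}(U) = {59} not in τ_X. Therefore f is NOT continuous.


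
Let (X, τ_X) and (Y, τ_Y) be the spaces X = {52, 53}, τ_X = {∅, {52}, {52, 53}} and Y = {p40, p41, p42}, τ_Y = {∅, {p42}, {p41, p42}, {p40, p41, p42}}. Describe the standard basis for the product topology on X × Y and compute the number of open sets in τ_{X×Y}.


Basis B = {∅ × ∅, {52} × {p42}, {52} × {p41, p42}, {52, 53} × {p42}, {52} × {p40, p41, p42}, {52, 53} × {p41, p42}, {52, 53} × {p40, p41, p42}}; |τ_{X×Y}| = 10.

Enumerate products U × V with U ∈ τ_X, V ∈ τ_Y (deduplicated):
  ∅ × ∅ = {} (∅)
  {52} × {p42} = {(52,p42)}
  {52} × {p41, p42} = {(52,p41), (52,p42)}
  {52, 53} × {p42} = {(52,p42), (53,p42)}
  {52} × {p40, p41, p42} = {(52,p40), (52,p41), (52,p42)}
  {52, 53} × {p41, p42} = {(52,p41), (52,p42), (53,p41), (53,p42)}
  {52, 53} × {p40, p41, p42} = {(52,p40), (52,p41), (52,p42), (53,p40), (53,p41), (53,p42)}
These 7 distinct sets form the basis B.
Close under arbitrary unions to get τ_{X×Y}; counting gives |τ_{X×Y}| = 10.


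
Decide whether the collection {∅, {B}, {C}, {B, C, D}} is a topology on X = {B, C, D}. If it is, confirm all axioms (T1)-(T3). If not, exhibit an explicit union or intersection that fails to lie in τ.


τ is NOT a topology on X.

Axiom (T1): ∅ ∈ τ? Yes; X ∈ τ? Yes.
Axiom (T2/T3): check pairwise unions and intersections of members of τ.
Counterexample for (T2): {B} ∪ {C} = {B, C} ∉ τ. Therefore τ is NOT a topology.


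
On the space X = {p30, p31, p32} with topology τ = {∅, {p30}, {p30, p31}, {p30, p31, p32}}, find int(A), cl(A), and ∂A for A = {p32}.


int(A) = ∅, cl(A) = {p32}, ∂A = {p32}.

Closed sets in (X, τ) are complements of opens:
  closed(X, τ) = {∅, {p32}, {p31, p32}, {p30, p31, p32}}.
int(A) = ⋃ {U ∈ τ : U ⊆ A}. Opens contained in A: ∅.
Taking the union of these: int(A) = ∅.
cl(A) = ⋂ {C closed : A ⊆ C}. Closed sets containing A: {p32}, {p31, p32}, {p30, p31, p32}.
Intersecting these: cl(A) = {p32}.
∂A = cl(A) ∖ int(A) = {p32} ∖ ∅ = {p32}.


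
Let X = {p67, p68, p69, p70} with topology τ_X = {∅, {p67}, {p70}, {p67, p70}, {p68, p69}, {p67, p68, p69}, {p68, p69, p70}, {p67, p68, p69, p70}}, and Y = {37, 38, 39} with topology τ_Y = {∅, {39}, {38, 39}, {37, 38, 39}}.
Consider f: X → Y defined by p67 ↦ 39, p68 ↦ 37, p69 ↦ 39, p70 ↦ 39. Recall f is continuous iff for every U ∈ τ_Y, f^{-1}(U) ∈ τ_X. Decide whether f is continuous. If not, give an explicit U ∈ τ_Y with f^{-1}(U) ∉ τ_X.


f is NOT continuous.

Compute f^{-1}(U) for each U ∈ τ_Y:
  U = ∅: f^{-1}(U) = ∅ ∈ τ_X ✓.
  U = {39}: f^{-1}(U) = {p67, p69, p70} ∉ τ_X ✗.
  U = {38, 39}: f^{-1}(U) = {p67, p69, p70} ∉ τ_X ✗.
  U = {37, 38, 39}: f^{-1}(U) = {p67, p68, p69, p70} ∈ τ_X ✓.
Found U = {39} with f^{-1}(U) = {p67, p69, p70} not in τ_X. Therefore f is NOT continuous.


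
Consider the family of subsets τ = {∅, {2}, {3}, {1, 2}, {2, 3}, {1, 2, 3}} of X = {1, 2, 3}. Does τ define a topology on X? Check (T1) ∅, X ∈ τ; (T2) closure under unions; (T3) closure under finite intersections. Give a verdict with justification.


τ IS a topology on X.

Axiom (T1): ∅ ∈ τ? Yes; X ∈ τ? Yes.
Axiom (T2/T3): check pairwise unions and intersections of members of τ.
All pairwise intersections and unions checked — each lies in τ. Therefore τ satisfies (T1), (T2), (T3): it IS a topology on X.


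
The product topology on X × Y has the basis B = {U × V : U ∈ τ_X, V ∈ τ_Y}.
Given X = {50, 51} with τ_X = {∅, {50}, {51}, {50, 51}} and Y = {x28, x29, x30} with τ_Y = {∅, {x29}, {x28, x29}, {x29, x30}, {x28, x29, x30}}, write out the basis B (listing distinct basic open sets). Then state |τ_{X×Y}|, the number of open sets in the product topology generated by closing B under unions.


Basis B = {∅ × ∅, {50} × {x29}, {51} × {x29}, {50} × {x28, x29}, {50} × {x29, x30}, {50, 51} × {x29}, {51} × {x28, x29}, {51} × {x29, x30}, {50} × {x28, x29, x30}, {51} × {x28, x29, x30}, {50, 51} × {x28, x29}, {50, 51} × {x29, x30}, {50, 51} × {x28, x29, x30}}; |τ_{X×Y}| = 25.

Enumerate products U × V with U ∈ τ_X, V ∈ τ_Y (deduplicated):
  ∅ × ∅ = {} (∅)
  {50} × {x29} = {(50,x29)}
  {51} × {x29} = {(51,x29)}
  {50} × {x28, x29} = {(50,x28), (50,x29)}
  {50} × {x29, x30} = {(50,x29), (50,x30)}
  {50, 51} × {x29} = {(50,x29), (51,x29)}
  {51} × {x28, x29} = {(51,x28), (51,x29)}
  {51} × {x29, x30} = {(51,x29), (51,x30)}
  {50} × {x28, x29, x30} = {(50,x28), (50,x29), (50,x30)}
  {51} × {x28, x29, x30} = {(51,x28), (51,x29), (51,x30)}
  {50, 51} × {x28, x29} = {(50,x28), (50,x29), (51,x28), (51,x29)}
  {50, 51} × {x29, x30} = {(50,x29), (50,x30), (51,x29), (51,x30)}
  {50, 51} × {x28, x29, x30} = {(50,x28), (50,x29), (50,x30), (51,x28), (51,x29), (51,x30)}
These 13 distinct sets form the basis B.
Close under arbitrary unions to get τ_{X×Y}; counting gives |τ_{X×Y}| = 25.


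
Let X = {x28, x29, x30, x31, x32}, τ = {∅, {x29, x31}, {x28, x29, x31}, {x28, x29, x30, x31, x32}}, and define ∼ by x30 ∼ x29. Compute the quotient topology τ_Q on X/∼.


X/∼ = {[x28], [x29=x30], [x31], [x32]}; |τ_Q| = 2.

Equivalence classes: [x28], [x29=x30], [x31], [x32].
Quotient map π: X → X/∼ sends x28 ↦ [x28], x29 ↦ [x29=x30], x30 ↦ [x29=x30], x31 ↦ [x31], x32 ↦ [x32].
For each subset V ⊆ X/∼, compute π^{-1}(V) ⊆ X and check whether π^{-1}(V) ∈ τ. V is open in τ_Q iff π^{-1}(V) ∈ τ.
  V = {}: π^{-1}(V) = ∅ ∈ τ ✓.
  V = {[x28]}: π^{-1}(V) = {x28} ∉ τ ✗.
  V = {[x29=x30]}: π^{-1}(V) = {x29, x30} ∉ τ ✗.
  V = {[x28], [x29=x30]}: π^{-1}(V) = {x28, x29, x30} ∉ τ ✗.
  V = {[x31]}: π^{-1}(V) = {x31} ∉ τ ✗.
  V = {[x28], [x31]}: π^{-1}(V) = {x28, x31} ∉ τ ✗.
  V = {[x29=x30], [x31]}: π^{-1}(V) = {x29, x30, x31} ∉ τ ✗.
  V = {[x28], [x29=x30], [x31]}: π^{-1}(V) = {x28, x29, x30, x31} ∉ τ ✗.
  V = {[x32]}: π^{-1}(V) = {x32} ∉ τ ✗.
  V = {[x28], [x32]}: π^{-1}(V) = {x28, x32} ∉ τ ✗.
  V = {[x29=x30], [x32]}: π^{-1}(V) = {x29, x30, x32} ∉ τ ✗.
  V = {[x28], [x29=x30], [x32]}: π^{-1}(V) = {x28, x29, x30, x32} ∉ τ ✗.
  V = {[x31], [x32]}: π^{-1}(V) = {x31, x32} ∉ τ ✗.
  V = {[x28], [x31], [x32]}: π^{-1}(V) = {x28, x31, x32} ∉ τ ✗.
  V = {[x29=x30], [x31], [x32]}: π^{-1}(V) = {x29, x30, x31, x32} ∉ τ ✗.
  V = {[x28], [x29=x30], [x31], [x32]}: π^{-1}(V) = {x28, x29, x30, x31, x32} ∈ τ ✓.
Open sets in the quotient: τ_Q = {{}, {[x28], [x29=x30], [x31], [x32]}} (2 elements).


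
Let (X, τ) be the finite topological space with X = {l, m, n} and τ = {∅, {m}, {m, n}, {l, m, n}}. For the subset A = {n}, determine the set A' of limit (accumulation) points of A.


A' = {l}

For each x ∈ X, list the open sets U ∈ τ with x ∈ U, then check whether U ∩ (A ∖ {x}) ≠ ∅ for every such U.
  x = l: opens ∋ x are {l, m, n}; each meets A ∖ {l}, so x IS a limit point.
  x = m: open {m} ∋ x has {m} ∩ (A ∖ {m}) = ∅, so x is NOT a limit point.
  x = n: open {m, n} ∋ x has {m, n} ∩ (A ∖ {n}) = ∅, so x is NOT a limit point.
Collecting: A' = {l}.


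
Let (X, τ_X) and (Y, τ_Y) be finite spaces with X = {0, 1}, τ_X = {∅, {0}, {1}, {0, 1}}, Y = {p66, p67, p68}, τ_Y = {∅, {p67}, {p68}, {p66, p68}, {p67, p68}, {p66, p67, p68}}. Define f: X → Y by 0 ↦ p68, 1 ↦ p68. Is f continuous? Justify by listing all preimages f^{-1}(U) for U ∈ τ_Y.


f IS continuous.

Compute f^{-1}(U) for each U ∈ τ_Y:
  U = ∅: f^{-1}(U) = ∅ ∈ τ_X ✓.
  U = {p67}: f^{-1}(U) = ∅ ∈ τ_X ✓.
  U = {p68}: f^{-1}(U) = {0, 1} ∈ τ_X ✓.
  U = {p66, p68}: f^{-1}(U) = {0, 1} ∈ τ_X ✓.
  U = {p67, p68}: f^{-1}(U) = {0, 1} ∈ τ_X ✓.
  U = {p66, p67, p68}: f^{-1}(U) = {0, 1} ∈ τ_X ✓.
Every preimage lies in τ_X, so f IS continuous.


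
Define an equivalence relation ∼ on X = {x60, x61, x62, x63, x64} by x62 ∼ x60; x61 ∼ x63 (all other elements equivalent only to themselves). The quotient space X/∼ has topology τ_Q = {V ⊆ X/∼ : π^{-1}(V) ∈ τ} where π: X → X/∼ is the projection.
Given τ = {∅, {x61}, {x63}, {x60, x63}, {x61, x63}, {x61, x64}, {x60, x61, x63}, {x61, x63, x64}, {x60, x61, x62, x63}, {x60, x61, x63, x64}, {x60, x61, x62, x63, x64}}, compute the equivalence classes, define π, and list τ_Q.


X/∼ = {[x60=x62], [x61=x63], [x64]}; |τ_Q| = 5.

Equivalence classes: [x60=x62], [x61=x63], [x64].
Quotient map π: X → X/∼ sends x60 ↦ [x60=x62], x61 ↦ [x61=x63], x62 ↦ [x60=x62], x63 ↦ [x61=x63], x64 ↦ [x64].
For each subset V ⊆ X/∼, compute π^{-1}(V) ⊆ X and check whether π^{-1}(V) ∈ τ. V is open in τ_Q iff π^{-1}(V) ∈ τ.
  V = {}: π^{-1}(V) = ∅ ∈ τ ✓.
  V = {[x60=x62]}: π^{-1}(V) = {x60, x62} ∉ τ ✗.
  V = {[x61=x63]}: π^{-1}(V) = {x61, x63} ∈ τ ✓.
  V = {[x60=x62], [x61=x63]}: π^{-1}(V) = {x60, x61, x62, x63} ∈ τ ✓.
  V = {[x64]}: π^{-1}(V) = {x64} ∉ τ ✗.
  V = {[x60=x62], [x64]}: π^{-1}(V) = {x60, x62, x64} ∉ τ ✗.
  V = {[x61=x63], [x64]}: π^{-1}(V) = {x61, x63, x64} ∈ τ ✓.
  V = {[x60=x62], [x61=x63], [x64]}: π^{-1}(V) = {x60, x61, x62, x63, x64} ∈ τ ✓.
Open sets in the quotient: τ_Q = {{}, {[x61=x63]}, {[x60=x62], [x61=x63]}, {[x61=x63], [x64]}, {[x60=x62], [x61=x63], [x64]}} (5 elements).


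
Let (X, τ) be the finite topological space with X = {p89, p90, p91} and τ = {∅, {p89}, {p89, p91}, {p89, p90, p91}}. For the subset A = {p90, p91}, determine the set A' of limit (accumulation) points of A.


A' = {p90}

For each x ∈ X, list the open sets U ∈ τ with x ∈ U, then check whether U ∩ (A ∖ {x}) ≠ ∅ for every such U.
  x = p89: open {p89} ∋ x has {p89} ∩ (A ∖ {p89}) = ∅, so x is NOT a limit point.
  x = p90: opens ∋ x are {p89, p90, p91}; each meets A ∖ {p90}, so x IS a limit point.
  x = p91: open {p89, p91} ∋ x has {p89, p91} ∩ (A ∖ {p91}) = ∅, so x is NOT a limit point.
Collecting: A' = {p90}.


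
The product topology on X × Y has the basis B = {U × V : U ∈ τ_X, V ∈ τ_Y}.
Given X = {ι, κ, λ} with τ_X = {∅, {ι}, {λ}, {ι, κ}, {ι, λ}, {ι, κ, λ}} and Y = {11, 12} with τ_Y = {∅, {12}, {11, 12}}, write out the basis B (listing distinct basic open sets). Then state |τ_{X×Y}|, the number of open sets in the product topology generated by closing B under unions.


Basis B = {∅ × ∅, {ι} × {12}, {λ} × {12}, {ι} × {11, 12}, {ι, κ} × {12}, {ι, λ} × {12}, {λ} × {11, 12}, {ι, κ, λ} × {12}, {ι, κ} × {11, 12}, {ι, λ} × {11, 12}, {ι, κ, λ} × {11, 12}}; |τ_{X×Y}| = 18.

Enumerate products U × V with U ∈ τ_X, V ∈ τ_Y (deduplicated):
  ∅ × ∅ = {} (∅)
  {ι} × {12} = {(ι,12)}
  {λ} × {12} = {(λ,12)}
  {ι} × {11, 12} = {(ι,11), (ι,12)}
  {ι, κ} × {12} = {(ι,12), (κ,12)}
  {ι, λ} × {12} = {(ι,12), (λ,12)}
  {λ} × {11, 12} = {(λ,11), (λ,12)}
  {ι, κ, λ} × {12} = {(ι,12), (κ,12), (λ,12)}
  {ι, κ} × {11, 12} = {(ι,11), (ι,12), (κ,11), (κ,12)}
  {ι, λ} × {11, 12} = {(ι,11), (ι,12), (λ,11), (λ,12)}
  {ι, κ, λ} × {11, 12} = {(ι,11), (ι,12), (κ,11), (κ,12), (λ,11), (λ,12)}
These 11 distinct sets form the basis B.
Close under arbitrary unions to get τ_{X×Y}; counting gives |τ_{X×Y}| = 18.


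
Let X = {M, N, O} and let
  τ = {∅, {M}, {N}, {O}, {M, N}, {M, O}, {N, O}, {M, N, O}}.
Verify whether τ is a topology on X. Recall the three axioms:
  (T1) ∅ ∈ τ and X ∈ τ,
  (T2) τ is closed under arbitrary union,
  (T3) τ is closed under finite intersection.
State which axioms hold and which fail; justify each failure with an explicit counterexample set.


τ IS a topology on X.

Axiom (T1): ∅ ∈ τ? Yes; X ∈ τ? Yes.
Axiom (T2/T3): check pairwise unions and intersections of members of τ.
All pairwise intersections and unions checked — each lies in τ. Therefore τ satisfies (T1), (T2), (T3): it IS a topology on X.


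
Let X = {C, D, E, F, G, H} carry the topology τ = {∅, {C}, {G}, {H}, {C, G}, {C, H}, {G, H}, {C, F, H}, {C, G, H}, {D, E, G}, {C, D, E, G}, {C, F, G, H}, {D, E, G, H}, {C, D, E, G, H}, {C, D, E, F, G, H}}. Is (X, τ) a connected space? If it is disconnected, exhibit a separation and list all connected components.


(X, τ) is disconnected; components = [{C, F, H}, {D, E, G}].

Find clopen sets (U ∈ τ with X ∖ U ∈ τ):
  U = ∅, X ∖ U = {C, D, E, F, G, H} — both open, so U is clopen.
  U = {C, F, H}, X ∖ U = {D, E, G} — both open, so U is clopen.
  U = {D, E, G}, X ∖ U = {C, F, H} — both open, so U is clopen.
  U = {C, D, E, F, G, H}, X ∖ U = ∅ — both open, so U is clopen.
Nontrivial clopen(s) exist: e.g. {C, F, H}. So (X, τ) is disconnected.
Compute connected components by grouping points that agree on all clopens:
  component: {C, F, H}
  component: {D, E, G}


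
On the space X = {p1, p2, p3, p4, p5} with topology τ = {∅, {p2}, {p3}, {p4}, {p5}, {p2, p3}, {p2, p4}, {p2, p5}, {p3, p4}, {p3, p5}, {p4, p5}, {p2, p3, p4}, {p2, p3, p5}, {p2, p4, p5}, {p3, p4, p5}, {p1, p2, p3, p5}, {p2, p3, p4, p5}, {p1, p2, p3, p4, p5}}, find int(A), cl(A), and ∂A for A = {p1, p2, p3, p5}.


int(A) = {p1, p2, p3, p5}, cl(A) = {p1, p2, p3, p5}, ∂A = ∅.

Closed sets in (X, τ) are complements of opens:
  closed(X, τ) = {∅, {p1}, {p4}, {p1, p2}, {p1, p3}, {p1, p4}, {p1, p5}, {p1, p2, p3}, {p1, p2, p4}, {p1, p2, p5}, {p1, p3, p4}, {p1, p3, p5}, {p1, p4, p5}, {p1, p2, p3, p4}, {p1, p2, p3, p5}, {p1, p2, p4, p5}, {p1, p3, p4, p5}, {p1, p2, p3, p4, p5}}.
int(A) = ⋃ {U ∈ τ : U ⊆ A}. Opens contained in A: ∅, {p2}, {p3}, {p5}, {p2, p3}, {p2, p5}, {p3, p5}, {p2, p3, p5}, {p1, p2, p3, p5}.
Taking the union of these: int(A) = {p1, p2, p3, p5}.
cl(A) = ⋂ {C closed : A ⊆ C}. Closed sets containing A: {p1, p2, p3, p5}, {p1, p2, p3, p4, p5}.
Intersecting these: cl(A) = {p1, p2, p3, p5}.
∂A = cl(A) ∖ int(A) = {p1, p2, p3, p5} ∖ {p1, p2, p3, p5} = ∅.


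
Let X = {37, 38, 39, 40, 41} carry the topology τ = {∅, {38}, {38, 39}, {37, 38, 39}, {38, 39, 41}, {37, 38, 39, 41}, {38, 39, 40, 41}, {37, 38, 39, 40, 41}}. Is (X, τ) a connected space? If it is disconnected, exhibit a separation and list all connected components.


(X, τ) is connected.

Find clopen sets (U ∈ τ with X ∖ U ∈ τ):
  U = ∅, X ∖ U = {37, 38, 39, 40, 41} — both open, so U is clopen.
  U = {37, 38, 39, 40, 41}, X ∖ U = ∅ — both open, so U is clopen.
Only trivial clopens (∅ and X) exist, so (X, τ) is connected.
Compute connected components by grouping points that agree on all clopens:
  component: {37, 38, 39, 40, 41}


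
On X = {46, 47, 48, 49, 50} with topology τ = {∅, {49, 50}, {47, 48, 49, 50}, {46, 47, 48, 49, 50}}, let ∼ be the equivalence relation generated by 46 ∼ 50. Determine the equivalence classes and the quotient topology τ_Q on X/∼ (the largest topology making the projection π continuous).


X/∼ = {[46=50], [47], [48], [49]}; |τ_Q| = 2.

Equivalence classes: [46=50], [47], [48], [49].
Quotient map π: X → X/∼ sends 46 ↦ [46=50], 47 ↦ [47], 48 ↦ [48], 49 ↦ [49], 50 ↦ [46=50].
For each subset V ⊆ X/∼, compute π^{-1}(V) ⊆ X and check whether π^{-1}(V) ∈ τ. V is open in τ_Q iff π^{-1}(V) ∈ τ.
  V = {}: π^{-1}(V) = ∅ ∈ τ ✓.
  V = {[46=50]}: π^{-1}(V) = {46, 50} ∉ τ ✗.
  V = {[47]}: π^{-1}(V) = {47} ∉ τ ✗.
  V = {[46=50], [47]}: π^{-1}(V) = {46, 47, 50} ∉ τ ✗.
  V = {[48]}: π^{-1}(V) = {48} ∉ τ ✗.
  V = {[46=50], [48]}: π^{-1}(V) = {46, 48, 50} ∉ τ ✗.
  V = {[47], [48]}: π^{-1}(V) = {47, 48} ∉ τ ✗.
  V = {[46=50], [47], [48]}: π^{-1}(V) = {46, 47, 48, 50} ∉ τ ✗.
  V = {[49]}: π^{-1}(V) = {49} ∉ τ ✗.
  V = {[46=50], [49]}: π^{-1}(V) = {46, 49, 50} ∉ τ ✗.
  V = {[47], [49]}: π^{-1}(V) = {47, 49} ∉ τ ✗.
  V = {[46=50], [47], [49]}: π^{-1}(V) = {46, 47, 49, 50} ∉ τ ✗.
  V = {[48], [49]}: π^{-1}(V) = {48, 49} ∉ τ ✗.
  V = {[46=50], [48], [49]}: π^{-1}(V) = {46, 48, 49, 50} ∉ τ ✗.
  V = {[47], [48], [49]}: π^{-1}(V) = {47, 48, 49} ∉ τ ✗.
  V = {[46=50], [47], [48], [49]}: π^{-1}(V) = {46, 47, 48, 49, 50} ∈ τ ✓.
Open sets in the quotient: τ_Q = {{}, {[46=50], [47], [48], [49]}} (2 elements).


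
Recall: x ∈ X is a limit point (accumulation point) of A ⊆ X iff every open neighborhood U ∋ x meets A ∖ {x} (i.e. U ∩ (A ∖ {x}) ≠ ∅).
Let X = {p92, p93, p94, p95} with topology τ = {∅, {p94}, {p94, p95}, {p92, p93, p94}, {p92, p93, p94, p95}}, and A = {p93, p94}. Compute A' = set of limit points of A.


A' = {p92, p93, p95}

For each x ∈ X, list the open sets U ∈ τ with x ∈ U, then check whether U ∩ (A ∖ {x}) ≠ ∅ for every such U.
  x = p92: opens ∋ x are {p92, p93, p94}, {p92, p93, p94, p95}; each meets A ∖ {p92}, so x IS a limit point.
  x = p93: opens ∋ x are {p92, p93, p94}, {p92, p93, p94, p95}; each meets A ∖ {p93}, so x IS a limit point.
  x = p94: open {p94} ∋ x has {p94} ∩ (A ∖ {p94}) = ∅, so x is NOT a limit point.
  x = p95: opens ∋ x are {p94, p95}, {p92, p93, p94, p95}; each meets A ∖ {p95}, so x IS a limit point.
Collecting: A' = {p92, p93, p95}.


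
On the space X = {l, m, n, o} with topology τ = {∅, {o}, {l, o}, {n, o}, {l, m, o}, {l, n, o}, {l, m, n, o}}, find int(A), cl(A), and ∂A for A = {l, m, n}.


int(A) = ∅, cl(A) = {l, m, n}, ∂A = {l, m, n}.

Closed sets in (X, τ) are complements of opens:
  closed(X, τ) = {∅, {m}, {n}, {l, m}, {m, n}, {l, m, n}, {l, m, n, o}}.
int(A) = ⋃ {U ∈ τ : U ⊆ A}. Opens contained in A: ∅.
Taking the union of these: int(A) = ∅.
cl(A) = ⋂ {C closed : A ⊆ C}. Closed sets containing A: {l, m, n}, {l, m, n, o}.
Intersecting these: cl(A) = {l, m, n}.
∂A = cl(A) ∖ int(A) = {l, m, n} ∖ ∅ = {l, m, n}.


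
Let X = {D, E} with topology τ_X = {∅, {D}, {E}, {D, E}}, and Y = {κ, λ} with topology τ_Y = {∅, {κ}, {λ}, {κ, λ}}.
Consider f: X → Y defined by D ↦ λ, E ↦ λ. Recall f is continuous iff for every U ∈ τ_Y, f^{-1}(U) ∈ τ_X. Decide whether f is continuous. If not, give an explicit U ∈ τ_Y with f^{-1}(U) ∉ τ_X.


f IS continuous.

Compute f^{-1}(U) for each U ∈ τ_Y:
  U = ∅: f^{-1}(U) = ∅ ∈ τ_X ✓.
  U = {κ}: f^{-1}(U) = ∅ ∈ τ_X ✓.
  U = {λ}: f^{-1}(U) = {D, E} ∈ τ_X ✓.
  U = {κ, λ}: f^{-1}(U) = {D, E} ∈ τ_X ✓.
Every preimage lies in τ_X, so f IS continuous.


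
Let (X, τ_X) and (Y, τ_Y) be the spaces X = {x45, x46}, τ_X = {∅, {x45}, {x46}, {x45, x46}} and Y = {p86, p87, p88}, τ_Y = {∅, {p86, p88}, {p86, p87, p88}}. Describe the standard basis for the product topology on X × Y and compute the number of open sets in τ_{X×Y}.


Basis B = {∅ × ∅, {x45} × {p86, p88}, {x46} × {p86, p88}, {x45} × {p86, p87, p88}, {x46} × {p86, p87, p88}, {x45, x46} × {p86, p88}, {x45, x46} × {p86, p87, p88}}; |τ_{X×Y}| = 9.

Enumerate products U × V with U ∈ τ_X, V ∈ τ_Y (deduplicated):
  ∅ × ∅ = {} (∅)
  {x45} × {p86, p88} = {(x45,p86), (x45,p88)}
  {x46} × {p86, p88} = {(x46,p86), (x46,p88)}
  {x45} × {p86, p87, p88} = {(x45,p86), (x45,p87), (x45,p88)}
  {x46} × {p86, p87, p88} = {(x46,p86), (x46,p87), (x46,p88)}
  {x45, x46} × {p86, p88} = {(x45,p86), (x45,p88), (x46,p86), (x46,p88)}
  {x45, x46} × {p86, p87, p88} = {(x45,p86), (x45,p87), (x45,p88), (x46,p86), (x46,p87), (x46,p88)}
These 7 distinct sets form the basis B.
Close under arbitrary unions to get τ_{X×Y}; counting gives |τ_{X×Y}| = 9.


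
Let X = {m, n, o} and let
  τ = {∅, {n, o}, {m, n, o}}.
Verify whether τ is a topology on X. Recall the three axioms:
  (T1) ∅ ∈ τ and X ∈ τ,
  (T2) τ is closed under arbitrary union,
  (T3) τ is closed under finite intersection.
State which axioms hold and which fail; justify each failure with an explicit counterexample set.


τ IS a topology on X.

Axiom (T1): ∅ ∈ τ? Yes; X ∈ τ? Yes.
Axiom (T2/T3): check pairwise unions and intersections of members of τ.
All pairwise intersections and unions checked — each lies in τ. Therefore τ satisfies (T1), (T2), (T3): it IS a topology on X.


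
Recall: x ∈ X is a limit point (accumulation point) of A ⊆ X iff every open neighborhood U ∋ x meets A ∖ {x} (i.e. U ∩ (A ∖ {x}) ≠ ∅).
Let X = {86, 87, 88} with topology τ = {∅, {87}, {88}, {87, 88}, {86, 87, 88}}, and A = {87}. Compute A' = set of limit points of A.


A' = {86}

For each x ∈ X, list the open sets U ∈ τ with x ∈ U, then check whether U ∩ (A ∖ {x}) ≠ ∅ for every such U.
  x = 86: opens ∋ x are {86, 87, 88}; each meets A ∖ {86}, so x IS a limit point.
  x = 87: open {87} ∋ x has {87} ∩ (A ∖ {87}) = ∅, so x is NOT a limit point.
  x = 88: open {88} ∋ x has {88} ∩ (A ∖ {88}) = ∅, so x is NOT a limit point.
Collecting: A' = {86}.


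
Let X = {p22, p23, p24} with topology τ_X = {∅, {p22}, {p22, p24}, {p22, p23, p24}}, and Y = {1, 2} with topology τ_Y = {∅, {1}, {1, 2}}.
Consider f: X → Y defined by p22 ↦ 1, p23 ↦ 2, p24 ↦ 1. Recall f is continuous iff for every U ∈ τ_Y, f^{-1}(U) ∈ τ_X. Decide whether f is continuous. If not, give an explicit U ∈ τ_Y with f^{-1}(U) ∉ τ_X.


f IS continuous.

Compute f^{-1}(U) for each U ∈ τ_Y:
  U = ∅: f^{-1}(U) = ∅ ∈ τ_X ✓.
  U = {1}: f^{-1}(U) = {p22, p24} ∈ τ_X ✓.
  U = {1, 2}: f^{-1}(U) = {p22, p23, p24} ∈ τ_X ✓.
Every preimage lies in τ_X, so f IS continuous.


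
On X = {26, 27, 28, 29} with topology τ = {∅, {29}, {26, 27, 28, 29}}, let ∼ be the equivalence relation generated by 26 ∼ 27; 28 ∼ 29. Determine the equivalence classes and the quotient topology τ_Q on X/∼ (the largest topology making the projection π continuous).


X/∼ = {[26=27], [28=29]}; |τ_Q| = 2.

Equivalence classes: [26=27], [28=29].
Quotient map π: X → X/∼ sends 26 ↦ [26=27], 27 ↦ [26=27], 28 ↦ [28=29], 29 ↦ [28=29].
For each subset V ⊆ X/∼, compute π^{-1}(V) ⊆ X and check whether π^{-1}(V) ∈ τ. V is open in τ_Q iff π^{-1}(V) ∈ τ.
  V = {}: π^{-1}(V) = ∅ ∈ τ ✓.
  V = {[26=27]}: π^{-1}(V) = {26, 27} ∉ τ ✗.
  V = {[28=29]}: π^{-1}(V) = {28, 29} ∉ τ ✗.
  V = {[26=27], [28=29]}: π^{-1}(V) = {26, 27, 28, 29} ∈ τ ✓.
Open sets in the quotient: τ_Q = {{}, {[26=27], [28=29]}} (2 elements).


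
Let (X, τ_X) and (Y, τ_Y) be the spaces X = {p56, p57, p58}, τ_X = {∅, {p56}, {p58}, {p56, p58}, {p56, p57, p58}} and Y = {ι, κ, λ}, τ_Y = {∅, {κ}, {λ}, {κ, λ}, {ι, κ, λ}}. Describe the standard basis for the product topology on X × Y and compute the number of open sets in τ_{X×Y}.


Basis B = {∅ × ∅, {p56} × {κ}, {p56} × {λ}, {p58} × {κ}, {p58} × {λ}, {p56} × {κ, λ}, {p56, p58} × {κ}, {p56, p58} × {λ}, {p58} × {κ, λ}, {p56} × {ι, κ, λ}, {p56, p57, p58} × {κ}, {p56, p57, p58} × {λ}, {p58} × {ι, κ, λ}, {p56, p58} × {κ, λ}, {p56, p58} × {ι, κ, λ}, {p56, p57, p58} × {κ, λ}, {p56, p57, p58} × {ι, κ, λ}}; |τ_{X×Y}| = 48.

Enumerate products U × V with U ∈ τ_X, V ∈ τ_Y (deduplicated):
  ∅ × ∅ = {} (∅)
  {p56} × {κ} = {(p56,κ)}
  {p56} × {λ} = {(p56,λ)}
  {p58} × {κ} = {(p58,κ)}
  {p58} × {λ} = {(p58,λ)}
  {p56} × {κ, λ} = {(p56,κ), (p56,λ)}
  {p56, p58} × {κ} = {(p56,κ), (p58,κ)}
  {p56, p58} × {λ} = {(p56,λ), (p58,λ)}
  {p58} × {κ, λ} = {(p58,κ), (p58,λ)}
  {p56} × {ι, κ, λ} = {(p56,ι), (p56,κ), (p56,λ)}
  {p56, p57, p58} × {κ} = {(p56,κ), (p57,κ), (p58,κ)}
  {p56, p57, p58} × {λ} = {(p56,λ), (p57,λ), (p58,λ)}
  {p58} × {ι, κ, λ} = {(p58,ι), (p58,κ), (p58,λ)}
  {p56, p58} × {κ, λ} = {(p56,κ), (p56,λ), (p58,κ), (p58,λ)}
  {p56, p58} × {ι, κ, λ} = {(p56,ι), (p56,κ), (p56,λ), (p58,ι), (p58,κ), (p58,λ)}
  {p56, p57, p58} × {κ, λ} = {(p56,κ), (p56,λ), (p57,κ), (p57,λ), (p58,κ), (p58,λ)}
  {p56, p57, p58} × {ι, κ, λ} = {(p56,ι), (p56,κ), (p56,λ), (p57,ι), (p57,κ), (p57,λ), (p58,ι), (p58,κ), (p58,λ)}
These 17 distinct sets form the basis B.
Close under arbitrary unions to get τ_{X×Y}; counting gives |τ_{X×Y}| = 48.


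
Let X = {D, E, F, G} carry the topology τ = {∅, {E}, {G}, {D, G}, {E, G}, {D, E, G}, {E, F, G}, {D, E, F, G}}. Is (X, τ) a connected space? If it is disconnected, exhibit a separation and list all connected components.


(X, τ) is connected.

Find clopen sets (U ∈ τ with X ∖ U ∈ τ):
  U = ∅, X ∖ U = {D, E, F, G} — both open, so U is clopen.
  U = {D, E, F, G}, X ∖ U = ∅ — both open, so U is clopen.
Only trivial clopens (∅ and X) exist, so (X, τ) is connected.
Compute connected components by grouping points that agree on all clopens:
  component: {D, E, F, G}


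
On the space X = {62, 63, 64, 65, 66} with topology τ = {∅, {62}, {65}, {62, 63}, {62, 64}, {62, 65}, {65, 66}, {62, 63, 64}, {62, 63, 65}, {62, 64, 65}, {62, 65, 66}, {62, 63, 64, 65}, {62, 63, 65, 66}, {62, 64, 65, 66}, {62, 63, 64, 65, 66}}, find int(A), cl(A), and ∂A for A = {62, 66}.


int(A) = {62}, cl(A) = {62, 63, 64, 66}, ∂A = {63, 64, 66}.

Closed sets in (X, τ) are complements of opens:
  closed(X, τ) = {∅, {63}, {64}, {66}, {63, 64}, {63, 66}, {64, 66}, {65, 66}, {62, 63, 64}, {63, 64, 66}, {63, 65, 66}, {64, 65, 66}, {62, 63, 64, 66}, {63, 64, 65, 66}, {62, 63, 64, 65, 66}}.
int(A) = ⋃ {U ∈ τ : U ⊆ A}. Opens contained in A: ∅, {62}.
Taking the union of these: int(A) = {62}.
cl(A) = ⋂ {C closed : A ⊆ C}. Closed sets containing A: {62, 63, 64, 66}, {62, 63, 64, 65, 66}.
Intersecting these: cl(A) = {62, 63, 64, 66}.
∂A = cl(A) ∖ int(A) = {62, 63, 64, 66} ∖ {62} = {63, 64, 66}.


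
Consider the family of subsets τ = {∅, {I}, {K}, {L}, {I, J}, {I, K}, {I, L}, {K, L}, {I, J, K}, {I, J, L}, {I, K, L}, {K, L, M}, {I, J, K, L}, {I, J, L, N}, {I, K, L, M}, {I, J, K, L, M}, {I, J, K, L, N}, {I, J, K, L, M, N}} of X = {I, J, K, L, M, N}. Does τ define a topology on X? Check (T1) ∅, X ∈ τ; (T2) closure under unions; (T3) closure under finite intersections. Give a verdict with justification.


τ IS a topology on X.

Axiom (T1): ∅ ∈ τ? Yes; X ∈ τ? Yes.
Axiom (T2/T3): check pairwise unions and intersections of members of τ.
All pairwise intersections and unions checked — each lies in τ. Therefore τ satisfies (T1), (T2), (T3): it IS a topology on X.


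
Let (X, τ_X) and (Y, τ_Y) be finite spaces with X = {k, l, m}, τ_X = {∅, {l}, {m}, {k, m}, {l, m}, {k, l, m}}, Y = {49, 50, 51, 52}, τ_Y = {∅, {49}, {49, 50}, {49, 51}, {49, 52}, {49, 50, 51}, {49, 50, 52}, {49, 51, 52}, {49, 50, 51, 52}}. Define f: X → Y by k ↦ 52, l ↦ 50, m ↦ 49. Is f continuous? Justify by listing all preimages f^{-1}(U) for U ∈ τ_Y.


f IS continuous.

Compute f^{-1}(U) for each U ∈ τ_Y:
  U = ∅: f^{-1}(U) = ∅ ∈ τ_X ✓.
  U = {49}: f^{-1}(U) = {m} ∈ τ_X ✓.
  U = {49, 50}: f^{-1}(U) = {l, m} ∈ τ_X ✓.
  U = {49, 51}: f^{-1}(U) = {m} ∈ τ_X ✓.
  U = {49, 52}: f^{-1}(U) = {k, m} ∈ τ_X ✓.
  U = {49, 50, 51}: f^{-1}(U) = {l, m} ∈ τ_X ✓.
  U = {49, 50, 52}: f^{-1}(U) = {k, l, m} ∈ τ_X ✓.
  U = {49, 51, 52}: f^{-1}(U) = {k, m} ∈ τ_X ✓.
  U = {49, 50, 51, 52}: f^{-1}(U) = {k, l, m} ∈ τ_X ✓.
Every preimage lies in τ_X, so f IS continuous.


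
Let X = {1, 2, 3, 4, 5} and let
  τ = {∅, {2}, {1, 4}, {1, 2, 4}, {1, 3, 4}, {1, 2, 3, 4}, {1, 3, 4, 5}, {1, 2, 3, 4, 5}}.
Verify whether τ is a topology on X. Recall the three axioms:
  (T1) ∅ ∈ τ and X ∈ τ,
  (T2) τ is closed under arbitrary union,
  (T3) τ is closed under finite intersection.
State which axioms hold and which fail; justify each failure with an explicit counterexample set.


τ IS a topology on X.

Axiom (T1): ∅ ∈ τ? Yes; X ∈ τ? Yes.
Axiom (T2/T3): check pairwise unions and intersections of members of τ.
All pairwise intersections and unions checked — each lies in τ. Therefore τ satisfies (T1), (T2), (T3): it IS a topology on X.


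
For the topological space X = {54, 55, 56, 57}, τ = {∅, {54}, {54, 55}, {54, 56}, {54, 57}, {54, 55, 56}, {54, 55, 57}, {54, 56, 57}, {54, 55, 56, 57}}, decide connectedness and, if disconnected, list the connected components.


(X, τ) is connected.

Find clopen sets (U ∈ τ with X ∖ U ∈ τ):
  U = ∅, X ∖ U = {54, 55, 56, 57} — both open, so U is clopen.
  U = {54, 55, 56, 57}, X ∖ U = ∅ — both open, so U is clopen.
Only trivial clopens (∅ and X) exist, so (X, τ) is connected.
Compute connected components by grouping points that agree on all clopens:
  component: {54, 55, 56, 57}


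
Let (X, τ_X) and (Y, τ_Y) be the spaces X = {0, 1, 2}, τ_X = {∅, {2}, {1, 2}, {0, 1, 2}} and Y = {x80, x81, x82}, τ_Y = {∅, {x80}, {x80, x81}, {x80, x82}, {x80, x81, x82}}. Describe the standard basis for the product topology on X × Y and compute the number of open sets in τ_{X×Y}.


Basis B = {∅ × ∅, {2} × {x80}, {1, 2} × {x80}, {2} × {x80, x81}, {2} × {x80, x82}, {0, 1, 2} × {x80}, {2} × {x80, x81, x82}, {1, 2} × {x80, x81}, {1, 2} × {x80, x82}, {0, 1, 2} × {x80, x81}, {0, 1, 2} × {x80, x82}, {1, 2} × {x80, x81, x82}, {0, 1, 2} × {x80, x81, x82}}; |τ_{X×Y}| = 30.

Enumerate products U × V with U ∈ τ_X, V ∈ τ_Y (deduplicated):
  ∅ × ∅ = {} (∅)
  {2} × {x80} = {(2,x80)}
  {1, 2} × {x80} = {(1,x80), (2,x80)}
  {2} × {x80, x81} = {(2,x80), (2,x81)}
  {2} × {x80, x82} = {(2,x80), (2,x82)}
  {0, 1, 2} × {x80} = {(0,x80), (1,x80), (2,x80)}
  {2} × {x80, x81, x82} = {(2,x80), (2,x81), (2,x82)}
  {1, 2} × {x80, x81} = {(1,x80), (1,x81), (2,x80), (2,x81)}
  {1, 2} × {x80, x82} = {(1,x80), (1,x82), (2,x80), (2,x82)}
  {0, 1, 2} × {x80, x81} = {(0,x80), (0,x81), (1,x80), (1,x81), (2,x80), (2,x81)}
  {0, 1, 2} × {x80, x82} = {(0,x80), (0,x82), (1,x80), (1,x82), (2,x80), (2,x82)}
  {1, 2} × {x80, x81, x82} = {(1,x80), (1,x81), (1,x82), (2,x80), (2,x81), (2,x82)}
  {0, 1, 2} × {x80, x81, x82} = {(0,x80), (0,x81), (0,x82), (1,x80), (1,x81), (1,x82), (2,x80), (2,x81), (2,x82)}
These 13 distinct sets form the basis B.
Close under arbitrary unions to get τ_{X×Y}; counting gives |τ_{X×Y}| = 30.


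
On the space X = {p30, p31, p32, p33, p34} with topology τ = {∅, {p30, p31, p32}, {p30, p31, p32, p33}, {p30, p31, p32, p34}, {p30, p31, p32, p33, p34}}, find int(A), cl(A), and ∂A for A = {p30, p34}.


int(A) = ∅, cl(A) = {p30, p31, p32, p33, p34}, ∂A = {p30, p31, p32, p33, p34}.

Closed sets in (X, τ) are complements of opens:
  closed(X, τ) = {∅, {p33}, {p34}, {p33, p34}, {p30, p31, p32, p33, p34}}.
int(A) = ⋃ {U ∈ τ : U ⊆ A}. Opens contained in A: ∅.
Taking the union of these: int(A) = ∅.
cl(A) = ⋂ {C closed : A ⊆ C}. Closed sets containing A: {p30, p31, p32, p33, p34}.
Intersecting these: cl(A) = {p30, p31, p32, p33, p34}.
∂A = cl(A) ∖ int(A) = {p30, p31, p32, p33, p34} ∖ ∅ = {p30, p31, p32, p33, p34}.


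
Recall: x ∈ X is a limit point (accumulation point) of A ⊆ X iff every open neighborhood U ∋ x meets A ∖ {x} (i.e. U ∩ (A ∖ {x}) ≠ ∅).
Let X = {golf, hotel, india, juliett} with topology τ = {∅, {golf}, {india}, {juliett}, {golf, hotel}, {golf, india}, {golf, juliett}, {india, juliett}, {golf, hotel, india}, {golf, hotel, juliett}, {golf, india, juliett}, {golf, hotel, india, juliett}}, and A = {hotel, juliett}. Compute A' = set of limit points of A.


A' = ∅

For each x ∈ X, list the open sets U ∈ τ with x ∈ U, then check whether U ∩ (A ∖ {x}) ≠ ∅ for every such U.
  x = golf: open {golf} ∋ x has {golf} ∩ (A ∖ {golf}) = ∅, so x is NOT a limit point.
  x = hotel: open {golf, hotel} ∋ x has {golf, hotel} ∩ (A ∖ {hotel}) = ∅, so x is NOT a limit point.
  x = india: open {india} ∋ x has {india} ∩ (A ∖ {india}) = ∅, so x is NOT a limit point.
  x = juliett: open {juliett} ∋ x has {juliett} ∩ (A ∖ {juliett}) = ∅, so x is NOT a limit point.
Collecting: A' = ∅.


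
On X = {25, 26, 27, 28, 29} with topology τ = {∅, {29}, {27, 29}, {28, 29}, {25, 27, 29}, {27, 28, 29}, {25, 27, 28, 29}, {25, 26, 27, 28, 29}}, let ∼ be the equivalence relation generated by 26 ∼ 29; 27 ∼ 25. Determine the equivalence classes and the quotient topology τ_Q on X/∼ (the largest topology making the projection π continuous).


X/∼ = {[25=27], [26=29], [28]}; |τ_Q| = 2.

Equivalence classes: [25=27], [26=29], [28].
Quotient map π: X → X/∼ sends 25 ↦ [25=27], 26 ↦ [26=29], 27 ↦ [25=27], 28 ↦ [28], 29 ↦ [26=29].
For each subset V ⊆ X/∼, compute π^{-1}(V) ⊆ X and check whether π^{-1}(V) ∈ τ. V is open in τ_Q iff π^{-1}(V) ∈ τ.
  V = {}: π^{-1}(V) = ∅ ∈ τ ✓.
  V = {[25=27]}: π^{-1}(V) = {25, 27} ∉ τ ✗.
  V = {[26=29]}: π^{-1}(V) = {26, 29} ∉ τ ✗.
  V = {[25=27], [26=29]}: π^{-1}(V) = {25, 26, 27, 29} ∉ τ ✗.
  V = {[28]}: π^{-1}(V) = {28} ∉ τ ✗.
  V = {[25=27], [28]}: π^{-1}(V) = {25, 27, 28} ∉ τ ✗.
  V = {[26=29], [28]}: π^{-1}(V) = {26, 28, 29} ∉ τ ✗.
  V = {[25=27], [26=29], [28]}: π^{-1}(V) = {25, 26, 27, 28, 29} ∈ τ ✓.
Open sets in the quotient: τ_Q = {{}, {[25=27], [26=29], [28]}} (2 elements).


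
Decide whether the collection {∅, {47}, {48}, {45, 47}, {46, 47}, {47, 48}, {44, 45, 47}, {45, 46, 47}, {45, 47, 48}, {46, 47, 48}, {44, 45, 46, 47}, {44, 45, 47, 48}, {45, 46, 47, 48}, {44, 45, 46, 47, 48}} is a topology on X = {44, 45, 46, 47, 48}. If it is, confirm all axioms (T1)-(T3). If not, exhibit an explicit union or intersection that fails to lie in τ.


τ IS a topology on X.

Axiom (T1): ∅ ∈ τ? Yes; X ∈ τ? Yes.
Axiom (T2/T3): check pairwise unions and intersections of members of τ.
All pairwise intersections and unions checked — each lies in τ. Therefore τ satisfies (T1), (T2), (T3): it IS a topology on X.


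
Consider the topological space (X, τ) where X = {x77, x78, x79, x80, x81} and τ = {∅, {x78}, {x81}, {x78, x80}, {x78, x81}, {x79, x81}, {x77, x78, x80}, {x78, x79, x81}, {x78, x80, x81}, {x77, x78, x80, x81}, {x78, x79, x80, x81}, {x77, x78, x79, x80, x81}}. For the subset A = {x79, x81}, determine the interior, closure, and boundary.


int(A) = {x79, x81}, cl(A) = {x79, x81}, ∂A = ∅.

Closed sets in (X, τ) are complements of opens:
  closed(X, τ) = {∅, {x77}, {x79}, {x77, x79}, {x77, x80}, {x79, x81}, {x77, x78, x80}, {x77, x79, x80}, {x77, x79, x81}, {x77, x78, x79, x80}, {x77, x79, x80, x81}, {x77, x78, x79, x80, x81}}.
int(A) = ⋃ {U ∈ τ : U ⊆ A}. Opens contained in A: ∅, {x81}, {x79, x81}.
Taking the union of these: int(A) = {x79, x81}.
cl(A) = ⋂ {C closed : A ⊆ C}. Closed sets containing A: {x79, x81}, {x77, x79, x81}, {x77, x79, x80, x81}, {x77, x78, x79, x80, x81}.
Intersecting these: cl(A) = {x79, x81}.
∂A = cl(A) ∖ int(A) = {x79, x81} ∖ {x79, x81} = ∅.


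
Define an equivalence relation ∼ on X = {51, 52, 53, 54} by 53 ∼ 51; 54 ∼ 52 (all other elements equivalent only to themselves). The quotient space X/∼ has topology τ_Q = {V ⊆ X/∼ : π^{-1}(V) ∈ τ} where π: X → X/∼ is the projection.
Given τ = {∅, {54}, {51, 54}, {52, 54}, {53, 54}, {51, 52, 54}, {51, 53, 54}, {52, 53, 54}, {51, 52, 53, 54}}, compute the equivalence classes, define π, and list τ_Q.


X/∼ = {[51=53], [52=54]}; |τ_Q| = 3.

Equivalence classes: [51=53], [52=54].
Quotient map π: X → X/∼ sends 51 ↦ [51=53], 52 ↦ [52=54], 53 ↦ [51=53], 54 ↦ [52=54].
For each subset V ⊆ X/∼, compute π^{-1}(V) ⊆ X and check whether π^{-1}(V) ∈ τ. V is open in τ_Q iff π^{-1}(V) ∈ τ.
  V = {}: π^{-1}(V) = ∅ ∈ τ ✓.
  V = {[51=53]}: π^{-1}(V) = {51, 53} ∉ τ ✗.
  V = {[52=54]}: π^{-1}(V) = {52, 54} ∈ τ ✓.
  V = {[51=53], [52=54]}: π^{-1}(V) = {51, 52, 53, 54} ∈ τ ✓.
Open sets in the quotient: τ_Q = {{}, {[52=54]}, {[51=53], [52=54]}} (3 elements).


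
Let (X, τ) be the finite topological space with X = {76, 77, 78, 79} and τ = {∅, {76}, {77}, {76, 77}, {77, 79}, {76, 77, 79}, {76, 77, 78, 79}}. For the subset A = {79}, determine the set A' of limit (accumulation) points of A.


A' = {78}

For each x ∈ X, list the open sets U ∈ τ with x ∈ U, then check whether U ∩ (A ∖ {x}) ≠ ∅ for every such U.
  x = 76: open {76} ∋ x has {76} ∩ (A ∖ {76}) = ∅, so x is NOT a limit point.
  x = 77: open {77} ∋ x has {77} ∩ (A ∖ {77}) = ∅, so x is NOT a limit point.
  x = 78: opens ∋ x are {76, 77, 78, 79}; each meets A ∖ {78}, so x IS a limit point.
  x = 79: open {77, 79} ∋ x has {77, 79} ∩ (A ∖ {79}) = ∅, so x is NOT a limit point.
Collecting: A' = {78}.


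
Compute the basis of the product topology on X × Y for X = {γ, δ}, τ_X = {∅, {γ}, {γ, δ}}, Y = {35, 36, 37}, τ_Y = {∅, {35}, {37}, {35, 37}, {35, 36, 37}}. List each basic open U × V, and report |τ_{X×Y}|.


Basis B = {∅ × ∅, {γ} × {35}, {γ} × {37}, {γ} × {35, 37}, {γ, δ} × {35}, {γ, δ} × {37}, {γ} × {35, 36, 37}, {γ, δ} × {35, 37}, {γ, δ} × {35, 36, 37}}; |τ_{X×Y}| = 14.

Enumerate products U × V with U ∈ τ_X, V ∈ τ_Y (deduplicated):
  ∅ × ∅ = {} (∅)
  {γ} × {35} = {(γ,35)}
  {γ} × {37} = {(γ,37)}
  {γ} × {35, 37} = {(γ,35), (γ,37)}
  {γ, δ} × {35} = {(γ,35), (δ,35)}
  {γ, δ} × {37} = {(γ,37), (δ,37)}
  {γ} × {35, 36, 37} = {(γ,35), (γ,36), (γ,37)}
  {γ, δ} × {35, 37} = {(γ,35), (γ,37), (δ,35), (δ,37)}
  {γ, δ} × {35, 36, 37} = {(γ,35), (γ,36), (γ,37), (δ,35), (δ,36), (δ,37)}
These 9 distinct sets form the basis B.
Close under arbitrary unions to get τ_{X×Y}; counting gives |τ_{X×Y}| = 14.


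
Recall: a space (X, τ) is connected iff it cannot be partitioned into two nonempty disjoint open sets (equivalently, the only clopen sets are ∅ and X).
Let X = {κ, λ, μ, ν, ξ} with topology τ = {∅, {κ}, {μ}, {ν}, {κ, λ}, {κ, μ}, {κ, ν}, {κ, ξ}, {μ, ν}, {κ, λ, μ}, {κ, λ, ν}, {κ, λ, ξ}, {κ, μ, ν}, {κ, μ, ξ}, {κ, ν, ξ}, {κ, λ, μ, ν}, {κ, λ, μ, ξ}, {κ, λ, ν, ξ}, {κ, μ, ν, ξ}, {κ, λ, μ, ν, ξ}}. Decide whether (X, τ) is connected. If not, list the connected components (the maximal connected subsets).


(X, τ) is disconnected; components = [{μ}, {ν}, {κ, λ, ξ}].

Find clopen sets (U ∈ τ with X ∖ U ∈ τ):
  U = ∅, X ∖ U = {κ, λ, μ, ν, ξ} — both open, so U is clopen.
  U = {μ}, X ∖ U = {κ, λ, ν, ξ} — both open, so U is clopen.
  U = {ν}, X ∖ U = {κ, λ, μ, ξ} — both open, so U is clopen.
  U = {μ, ν}, X ∖ U = {κ, λ, ξ} — both open, so U is clopen.
  U = {κ, λ, ξ}, X ∖ U = {μ, ν} — both open, so U is clopen.
  U = {κ, λ, μ, ξ}, X ∖ U = {ν} — both open, so U is clopen.
  U = {κ, λ, ν, ξ}, X ∖ U = {μ} — both open, so U is clopen.
  U = {κ, λ, μ, ν, ξ}, X ∖ U = ∅ — both open, so U is clopen.
Nontrivial clopen(s) exist: e.g. {μ}. So (X, τ) is disconnected.
Compute connected components by grouping points that agree on all clopens:
  component: {μ}
  component: {ν}
  component: {κ, λ, ξ}
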